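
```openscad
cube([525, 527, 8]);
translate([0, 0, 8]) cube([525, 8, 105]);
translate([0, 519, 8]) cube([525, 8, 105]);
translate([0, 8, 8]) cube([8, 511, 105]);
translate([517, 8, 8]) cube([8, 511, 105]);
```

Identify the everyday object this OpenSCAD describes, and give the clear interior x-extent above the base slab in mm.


An open box. The internal width is 509 mm.

A 525×527 base slab with four walls standing on it — an open box. The base is 525 mm wide and the walls are 8 mm thick, so the internal width is 525 − 2 × 8 = 509 mm.


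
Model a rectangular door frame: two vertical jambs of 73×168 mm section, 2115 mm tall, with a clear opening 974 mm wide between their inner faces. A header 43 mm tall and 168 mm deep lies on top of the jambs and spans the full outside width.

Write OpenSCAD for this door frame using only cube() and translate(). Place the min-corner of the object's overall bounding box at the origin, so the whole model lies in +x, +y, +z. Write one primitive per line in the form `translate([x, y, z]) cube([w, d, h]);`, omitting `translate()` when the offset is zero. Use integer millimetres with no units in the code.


cube([73, 168, 2115]);
translate([1047, 0, 0]) cube([73, 168, 2115]);
translate([0, 0, 2115]) cube([1120, 168, 43]);


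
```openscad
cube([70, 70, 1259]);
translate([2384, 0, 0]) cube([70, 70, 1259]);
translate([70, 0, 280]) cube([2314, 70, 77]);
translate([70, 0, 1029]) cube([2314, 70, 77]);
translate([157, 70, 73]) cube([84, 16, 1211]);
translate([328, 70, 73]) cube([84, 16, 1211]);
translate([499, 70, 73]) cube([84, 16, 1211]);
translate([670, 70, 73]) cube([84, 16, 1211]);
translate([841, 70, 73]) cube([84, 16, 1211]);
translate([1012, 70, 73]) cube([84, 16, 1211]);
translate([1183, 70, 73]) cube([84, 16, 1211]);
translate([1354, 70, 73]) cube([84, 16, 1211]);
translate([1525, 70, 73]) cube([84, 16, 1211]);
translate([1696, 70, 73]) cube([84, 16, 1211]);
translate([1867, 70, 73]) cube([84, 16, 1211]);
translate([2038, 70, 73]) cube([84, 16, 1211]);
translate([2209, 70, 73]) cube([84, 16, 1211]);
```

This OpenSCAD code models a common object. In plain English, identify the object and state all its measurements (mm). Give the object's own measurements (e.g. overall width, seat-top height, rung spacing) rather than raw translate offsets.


A fence section. Two 70×70 mm posts, 1259 mm tall, stand on the floor with a clear span of 2314 mm between their inner faces. Two horizontal rails of 70×77 mm section span the gap between the posts with their undersides at z = 280 mm and z = 1029 mm, flush with the posts' −y face. 13 pickets, each 84 mm wide, 16 mm thick and 1211 mm tall, are fixed to the +y face of the rails with their bottoms at z = 73 mm, spaced across the span with a 87 mm gap after the −x post and between neighbouring pickets, with 91 mm left before the +x post.


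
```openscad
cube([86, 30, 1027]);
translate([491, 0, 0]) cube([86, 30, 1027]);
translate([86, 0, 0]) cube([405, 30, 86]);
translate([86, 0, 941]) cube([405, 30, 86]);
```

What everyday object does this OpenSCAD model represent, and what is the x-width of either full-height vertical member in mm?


A picture frame. The border width is 86 mm.

Four thin pieces enclosing a rectangular opening — a picture frame. The two full-height stiles are 1027 mm tall; the top rail sits at z = 941 and is 86 mm tall, so the border above the opening is 1027 − 941 = 86 mm, matching the stile x-width.


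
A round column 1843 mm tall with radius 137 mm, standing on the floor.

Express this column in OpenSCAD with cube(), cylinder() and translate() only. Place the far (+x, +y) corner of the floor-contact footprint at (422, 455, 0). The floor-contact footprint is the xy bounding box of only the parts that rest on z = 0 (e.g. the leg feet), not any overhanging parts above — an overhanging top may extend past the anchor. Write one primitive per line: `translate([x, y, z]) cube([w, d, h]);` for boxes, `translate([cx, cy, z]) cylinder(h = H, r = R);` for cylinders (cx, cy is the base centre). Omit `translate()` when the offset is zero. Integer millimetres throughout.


translate([285, 318, 0]) cylinder(h = 1843, r = 137);


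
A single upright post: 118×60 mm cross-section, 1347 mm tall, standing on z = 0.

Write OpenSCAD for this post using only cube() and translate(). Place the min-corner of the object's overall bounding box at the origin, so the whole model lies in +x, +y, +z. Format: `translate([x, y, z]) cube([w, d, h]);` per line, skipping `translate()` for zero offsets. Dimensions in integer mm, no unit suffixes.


cube([118, 60, 1347]);


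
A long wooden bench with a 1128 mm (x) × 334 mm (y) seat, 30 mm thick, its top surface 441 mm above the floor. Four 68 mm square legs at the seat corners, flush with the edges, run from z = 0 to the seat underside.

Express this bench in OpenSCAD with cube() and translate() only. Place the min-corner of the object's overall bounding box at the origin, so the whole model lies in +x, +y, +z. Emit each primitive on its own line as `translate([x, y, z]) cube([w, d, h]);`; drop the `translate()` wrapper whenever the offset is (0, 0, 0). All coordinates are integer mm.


// leg_h = 441 − 30 = 411
translate([0, 0, 411]) cube([1128, 334, 30]);
cube([68, 68, 411]);
translate([0, 266, 0]) cube([68, 68, 411]);
translate([1060, 0, 0]) cube([68, 68, 411]);
translate([1060, 266, 0]) cube([68, 68, 411]);


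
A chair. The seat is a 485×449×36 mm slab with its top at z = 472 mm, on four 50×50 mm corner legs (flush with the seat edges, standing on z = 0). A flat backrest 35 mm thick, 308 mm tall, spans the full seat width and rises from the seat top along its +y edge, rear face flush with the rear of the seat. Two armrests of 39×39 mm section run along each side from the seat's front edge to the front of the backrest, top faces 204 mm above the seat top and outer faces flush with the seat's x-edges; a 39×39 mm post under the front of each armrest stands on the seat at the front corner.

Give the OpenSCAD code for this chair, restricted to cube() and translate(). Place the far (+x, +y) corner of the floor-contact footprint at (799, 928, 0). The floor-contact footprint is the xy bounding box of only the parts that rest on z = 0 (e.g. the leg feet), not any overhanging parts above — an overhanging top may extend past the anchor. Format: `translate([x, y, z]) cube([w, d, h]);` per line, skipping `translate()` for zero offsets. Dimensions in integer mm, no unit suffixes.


// leg_h = 472 - 36 = 436
// arm post h = 204 - 39 = 165
translate([314, 479, 436]) cube([485, 449, 36]);
translate([314, 479, 0]) cube([50, 50, 436]);
translate([749, 479, 0]) cube([50, 50, 436]);
translate([314, 878, 0]) cube([50, 50, 436]);
translate([749, 878, 0]) cube([50, 50, 436]);
translate([314, 893, 472]) cube([485, 35, 308]);
translate([314, 479, 637]) cube([39, 414, 39]);
translate([760, 479, 637]) cube([39, 414, 39]);
translate([314, 479, 472]) cube([39, 39, 165]);
translate([760, 479, 472]) cube([39, 39, 165]);


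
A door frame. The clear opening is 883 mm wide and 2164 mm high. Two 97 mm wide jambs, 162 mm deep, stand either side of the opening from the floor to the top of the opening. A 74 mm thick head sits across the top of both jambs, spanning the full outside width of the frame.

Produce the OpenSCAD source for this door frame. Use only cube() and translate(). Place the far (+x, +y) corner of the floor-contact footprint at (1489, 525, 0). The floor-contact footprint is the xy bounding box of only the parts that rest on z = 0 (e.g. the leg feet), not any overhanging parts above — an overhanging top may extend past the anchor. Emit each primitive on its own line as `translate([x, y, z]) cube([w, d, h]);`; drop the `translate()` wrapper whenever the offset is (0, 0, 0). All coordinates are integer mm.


translate([412, 363, 0]) cube([97, 162, 2164]);
translate([1392, 363, 0]) cube([97, 162, 2164]);
translate([412, 363, 2164]) cube([1077, 162, 74]);


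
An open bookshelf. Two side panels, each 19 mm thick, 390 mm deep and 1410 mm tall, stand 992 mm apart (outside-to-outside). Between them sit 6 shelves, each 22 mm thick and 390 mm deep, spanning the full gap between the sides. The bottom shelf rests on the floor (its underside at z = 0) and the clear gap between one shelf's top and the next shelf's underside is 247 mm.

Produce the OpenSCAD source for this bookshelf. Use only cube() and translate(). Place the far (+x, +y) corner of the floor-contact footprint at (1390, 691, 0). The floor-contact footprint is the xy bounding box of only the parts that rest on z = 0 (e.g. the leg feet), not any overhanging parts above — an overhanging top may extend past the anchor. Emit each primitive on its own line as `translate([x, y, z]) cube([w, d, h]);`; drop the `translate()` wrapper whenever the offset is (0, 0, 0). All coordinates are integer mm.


translate([398, 301, 0]) cube([19, 390, 1410]);
translate([1371, 301, 0]) cube([19, 390, 1410]);
translate([417, 301, 0]) cube([954, 390, 22]);
translate([417, 301, 269]) cube([954, 390, 22]);
translate([417, 301, 538]) cube([954, 390, 22]);
translate([417, 301, 807]) cube([954, 390, 22]);
translate([417, 301, 1076]) cube([954, 390, 22]);
translate([417, 301, 1345]) cube([954, 390, 22]);


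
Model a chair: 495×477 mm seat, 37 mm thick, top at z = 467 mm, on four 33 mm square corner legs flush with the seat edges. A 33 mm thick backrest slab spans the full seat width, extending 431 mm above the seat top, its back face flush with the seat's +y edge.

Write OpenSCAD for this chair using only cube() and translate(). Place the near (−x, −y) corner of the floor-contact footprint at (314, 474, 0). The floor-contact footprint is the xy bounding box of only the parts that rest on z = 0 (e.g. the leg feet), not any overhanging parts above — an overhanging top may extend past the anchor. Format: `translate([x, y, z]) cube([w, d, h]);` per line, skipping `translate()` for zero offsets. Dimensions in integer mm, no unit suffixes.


translate([314, 474, 430]) cube([495, 477, 37]);
translate([314, 474, 0]) cube([33, 33, 430]);
translate([776, 474, 0]) cube([33, 33, 430]);
translate([314, 918, 0]) cube([33, 33, 430]);
translate([776, 918, 0]) cube([33, 33, 430]);
translate([314, 918, 467]) cube([495, 33, 431]);


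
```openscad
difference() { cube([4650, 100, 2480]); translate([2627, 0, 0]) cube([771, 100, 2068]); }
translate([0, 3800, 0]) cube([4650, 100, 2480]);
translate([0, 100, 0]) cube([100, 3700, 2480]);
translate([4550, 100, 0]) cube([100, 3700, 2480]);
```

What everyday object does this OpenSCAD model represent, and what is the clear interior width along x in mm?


A single room. The interior width is 4450 mm.

Four walls enclosing a rectangle with a door in the front wall — a room. Outside width 4650 minus two 100 mm walls gives 4450 mm.


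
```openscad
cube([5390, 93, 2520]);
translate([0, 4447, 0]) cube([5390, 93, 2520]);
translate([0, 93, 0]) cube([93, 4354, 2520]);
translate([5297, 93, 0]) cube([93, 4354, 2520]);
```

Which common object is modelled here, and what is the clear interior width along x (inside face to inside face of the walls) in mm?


A house (or room) frame. The interior width is 5204 mm.

Four 2520 mm walls enclosing a rectangle with no floor or roof — a room or house frame. Outside width is 5390 mm and wall thickness is 93 mm, so the interior width is 5390 − 2 × 93 = 5204 mm.


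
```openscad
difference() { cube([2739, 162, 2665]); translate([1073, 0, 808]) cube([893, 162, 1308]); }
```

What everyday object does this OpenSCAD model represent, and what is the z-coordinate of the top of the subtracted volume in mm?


A wall with a window opening. The window head height is 2116 mm.

A wall with a rectangular opening subtracted — a window. Sill at z = 808, opening 1308 mm tall, so the head is at 808 + 1308 = 2116 mm.


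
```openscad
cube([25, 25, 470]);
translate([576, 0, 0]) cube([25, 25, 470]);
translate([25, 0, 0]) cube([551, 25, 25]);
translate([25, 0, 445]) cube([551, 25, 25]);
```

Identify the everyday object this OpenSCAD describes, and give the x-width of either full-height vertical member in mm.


A picture frame. The border width is 25 mm.

Four thin pieces enclosing a rectangular opening — a picture frame. The two full-height stiles are 470 mm tall; the top rail sits at z = 445 and is 25 mm tall, so the border above the opening is 470 − 445 = 25 mm, matching the stile x-width.


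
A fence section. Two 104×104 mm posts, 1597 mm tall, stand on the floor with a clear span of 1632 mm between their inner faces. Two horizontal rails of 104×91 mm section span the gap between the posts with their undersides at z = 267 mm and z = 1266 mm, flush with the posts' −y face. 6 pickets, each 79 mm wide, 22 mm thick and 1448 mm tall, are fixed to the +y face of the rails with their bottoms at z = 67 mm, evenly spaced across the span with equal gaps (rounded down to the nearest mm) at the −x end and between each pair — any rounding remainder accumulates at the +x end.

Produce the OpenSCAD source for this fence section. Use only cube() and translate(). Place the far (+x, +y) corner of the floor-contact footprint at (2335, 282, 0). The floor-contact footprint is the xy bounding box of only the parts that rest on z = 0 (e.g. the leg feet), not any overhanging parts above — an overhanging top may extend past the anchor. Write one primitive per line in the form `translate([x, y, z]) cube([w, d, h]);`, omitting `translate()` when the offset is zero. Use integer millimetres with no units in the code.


translate([495, 178, 0]) cube([104, 104, 1597]);
translate([2231, 178, 0]) cube([104, 104, 1597]);
translate([599, 178, 267]) cube([1632, 104, 91]);
translate([599, 178, 1266]) cube([1632, 104, 91]);
translate([764, 282, 67]) cube([79, 22, 1448]);
translate([1008, 282, 67]) cube([79, 22, 1448]);
translate([1252, 282, 67]) cube([79, 22, 1448]);
translate([1496, 282, 67]) cube([79, 22, 1448]);
translate([1740, 282, 67]) cube([79, 22, 1448]);
translate([1984, 282, 67]) cube([79, 22, 1448]);


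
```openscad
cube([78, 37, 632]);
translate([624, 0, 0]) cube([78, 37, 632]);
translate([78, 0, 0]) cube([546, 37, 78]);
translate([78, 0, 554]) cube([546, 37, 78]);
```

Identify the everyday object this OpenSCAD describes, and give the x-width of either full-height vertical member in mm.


A picture frame. The border width is 78 mm.

Four thin pieces enclosing a rectangular opening — a picture frame. The two full-height stiles are 632 mm tall; the top rail sits at z = 554 and is 78 mm tall, so the border above the opening is 632 − 554 = 78 mm, matching the stile x-width.


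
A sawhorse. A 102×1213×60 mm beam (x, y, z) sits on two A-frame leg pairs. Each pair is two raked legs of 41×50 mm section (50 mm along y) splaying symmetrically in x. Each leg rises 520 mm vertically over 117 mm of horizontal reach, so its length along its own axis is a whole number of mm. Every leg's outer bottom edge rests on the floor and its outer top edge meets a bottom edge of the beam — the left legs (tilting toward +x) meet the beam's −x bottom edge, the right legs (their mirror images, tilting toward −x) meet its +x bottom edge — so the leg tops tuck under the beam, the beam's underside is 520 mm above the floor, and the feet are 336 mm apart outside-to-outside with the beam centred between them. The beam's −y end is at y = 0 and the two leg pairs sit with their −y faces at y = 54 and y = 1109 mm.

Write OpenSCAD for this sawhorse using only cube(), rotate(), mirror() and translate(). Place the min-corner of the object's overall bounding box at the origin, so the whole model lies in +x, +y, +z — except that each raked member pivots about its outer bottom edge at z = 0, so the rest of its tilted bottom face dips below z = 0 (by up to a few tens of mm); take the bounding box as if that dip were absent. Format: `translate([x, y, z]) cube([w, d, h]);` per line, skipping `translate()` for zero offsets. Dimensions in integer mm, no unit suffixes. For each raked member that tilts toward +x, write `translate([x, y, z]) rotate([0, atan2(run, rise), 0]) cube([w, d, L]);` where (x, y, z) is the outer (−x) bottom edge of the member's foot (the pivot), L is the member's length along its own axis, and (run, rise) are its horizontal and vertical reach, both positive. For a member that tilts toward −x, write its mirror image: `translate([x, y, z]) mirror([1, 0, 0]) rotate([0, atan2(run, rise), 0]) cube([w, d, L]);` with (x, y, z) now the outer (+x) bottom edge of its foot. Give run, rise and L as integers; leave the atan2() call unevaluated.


translate([117, 0, 520]) cube([102, 1213, 60]);
translate([0, 54, 0]) rotate([0, atan2(117, 520), 0]) cube([41, 50, 533]);
translate([336, 54, 0]) mirror([1, 0, 0]) rotate([0, atan2(117, 520), 0]) cube([41, 50, 533]);
translate([0, 1109, 0]) rotate([0, atan2(117, 520), 0]) cube([41, 50, 533]);
translate([336, 1109, 0]) mirror([1, 0, 0]) rotate([0, atan2(117, 520), 0]) cube([41, 50, 533]);


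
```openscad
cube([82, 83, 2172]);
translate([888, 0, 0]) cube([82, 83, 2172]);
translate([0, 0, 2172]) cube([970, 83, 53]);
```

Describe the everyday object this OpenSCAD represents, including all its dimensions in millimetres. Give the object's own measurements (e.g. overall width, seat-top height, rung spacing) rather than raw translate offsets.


A door frame. The clear opening is 806 mm wide and 2172 mm high. Two 82 mm wide jambs, 83 mm deep, stand either side of the opening from the floor to the top of the opening. A 53 mm thick head sits across the top of both jambs, spanning the full outside width of the frame.


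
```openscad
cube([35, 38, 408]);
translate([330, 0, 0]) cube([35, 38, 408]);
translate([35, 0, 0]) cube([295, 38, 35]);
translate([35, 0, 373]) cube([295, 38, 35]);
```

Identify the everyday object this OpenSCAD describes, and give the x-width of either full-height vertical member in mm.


A picture frame. The border width is 35 mm.

Four thin pieces enclosing a rectangular opening — a picture frame. The two full-height stiles are 408 mm tall; the top rail sits at z = 373 and is 35 mm tall, so the border above the opening is 408 − 373 = 35 mm, matching the stile x-width.


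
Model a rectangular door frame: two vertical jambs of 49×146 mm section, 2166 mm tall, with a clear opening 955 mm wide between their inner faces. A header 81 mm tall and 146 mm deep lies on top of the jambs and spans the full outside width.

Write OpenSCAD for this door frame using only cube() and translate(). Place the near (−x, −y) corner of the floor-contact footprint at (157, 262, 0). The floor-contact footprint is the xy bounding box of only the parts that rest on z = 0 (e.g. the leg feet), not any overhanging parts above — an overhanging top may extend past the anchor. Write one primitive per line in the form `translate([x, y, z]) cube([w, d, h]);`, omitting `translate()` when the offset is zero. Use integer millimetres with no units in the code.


translate([157, 262, 0]) cube([49, 146, 2166]);
translate([1161, 262, 0]) cube([49, 146, 2166]);
translate([157, 262, 2166]) cube([1053, 146, 81]);


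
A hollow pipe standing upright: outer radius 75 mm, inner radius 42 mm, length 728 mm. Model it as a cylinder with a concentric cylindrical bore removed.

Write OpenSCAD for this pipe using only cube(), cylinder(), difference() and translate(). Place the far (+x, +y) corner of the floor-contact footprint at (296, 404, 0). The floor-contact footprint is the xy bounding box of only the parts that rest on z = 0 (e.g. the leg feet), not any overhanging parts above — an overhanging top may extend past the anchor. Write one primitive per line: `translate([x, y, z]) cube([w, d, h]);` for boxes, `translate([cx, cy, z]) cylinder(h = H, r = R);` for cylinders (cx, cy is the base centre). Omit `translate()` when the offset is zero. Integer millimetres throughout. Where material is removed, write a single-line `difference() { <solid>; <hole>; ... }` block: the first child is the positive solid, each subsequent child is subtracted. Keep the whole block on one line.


difference() { translate([221, 329, 0]) cylinder(h = 728, r = 75); translate([221, 329, 0]) cylinder(h = 728, r = 42); }


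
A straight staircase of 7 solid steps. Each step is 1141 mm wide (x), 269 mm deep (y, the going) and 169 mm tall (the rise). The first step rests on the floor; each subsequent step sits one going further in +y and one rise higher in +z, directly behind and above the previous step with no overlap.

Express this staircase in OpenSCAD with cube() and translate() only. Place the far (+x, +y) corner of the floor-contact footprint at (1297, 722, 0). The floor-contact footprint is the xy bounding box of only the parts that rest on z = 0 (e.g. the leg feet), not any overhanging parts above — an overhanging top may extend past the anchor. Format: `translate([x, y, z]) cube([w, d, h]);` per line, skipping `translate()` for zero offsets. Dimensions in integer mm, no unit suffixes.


translate([156, 453, 0]) cube([1141, 269, 169]);
translate([156, 722, 169]) cube([1141, 269, 169]);
translate([156, 991, 338]) cube([1141, 269, 169]);
translate([156, 1260, 507]) cube([1141, 269, 169]);
translate([156, 1529, 676]) cube([1141, 269, 169]);
translate([156, 1798, 845]) cube([1141, 269, 169]);
translate([156, 2067, 1014]) cube([1141, 269, 169]);


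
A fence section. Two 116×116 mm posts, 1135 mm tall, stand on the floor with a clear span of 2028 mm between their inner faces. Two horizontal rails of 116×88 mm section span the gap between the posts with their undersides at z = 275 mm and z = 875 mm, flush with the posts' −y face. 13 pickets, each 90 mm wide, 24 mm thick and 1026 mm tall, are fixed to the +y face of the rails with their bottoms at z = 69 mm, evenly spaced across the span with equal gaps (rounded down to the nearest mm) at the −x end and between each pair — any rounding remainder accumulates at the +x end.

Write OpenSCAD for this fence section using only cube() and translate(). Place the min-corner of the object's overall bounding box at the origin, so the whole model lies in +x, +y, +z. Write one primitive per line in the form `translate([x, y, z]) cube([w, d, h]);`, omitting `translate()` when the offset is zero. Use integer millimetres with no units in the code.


cube([116, 116, 1135]);
translate([2144, 0, 0]) cube([116, 116, 1135]);
translate([116, 0, 275]) cube([2028, 116, 88]);
translate([116, 0, 875]) cube([2028, 116, 88]);
translate([177, 116, 69]) cube([90, 24, 1026]);
translate([328, 116, 69]) cube([90, 24, 1026]);
translate([479, 116, 69]) cube([90, 24, 1026]);
translate([630, 116, 69]) cube([90, 24, 1026]);
translate([781, 116, 69]) cube([90, 24, 1026]);
translate([932, 116, 69]) cube([90, 24, 1026]);
translate([1083, 116, 69]) cube([90, 24, 1026]);
translate([1234, 116, 69]) cube([90, 24, 1026]);
translate([1385, 116, 69]) cube([90, 24, 1026]);
translate([1536, 116, 69]) cube([90, 24, 1026]);
translate([1687, 116, 69]) cube([90, 24, 1026]);
translate([1838, 116, 69]) cube([90, 24, 1026]);
translate([1989, 116, 69]) cube([90, 24, 1026]);


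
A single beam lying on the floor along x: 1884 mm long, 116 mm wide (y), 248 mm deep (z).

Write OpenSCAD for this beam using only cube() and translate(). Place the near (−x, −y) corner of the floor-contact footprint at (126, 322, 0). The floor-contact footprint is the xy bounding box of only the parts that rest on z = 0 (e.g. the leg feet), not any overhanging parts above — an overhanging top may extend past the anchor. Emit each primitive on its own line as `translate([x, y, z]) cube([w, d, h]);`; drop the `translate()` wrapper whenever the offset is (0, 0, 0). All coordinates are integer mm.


translate([126, 322, 0]) cube([1884, 116, 248]);


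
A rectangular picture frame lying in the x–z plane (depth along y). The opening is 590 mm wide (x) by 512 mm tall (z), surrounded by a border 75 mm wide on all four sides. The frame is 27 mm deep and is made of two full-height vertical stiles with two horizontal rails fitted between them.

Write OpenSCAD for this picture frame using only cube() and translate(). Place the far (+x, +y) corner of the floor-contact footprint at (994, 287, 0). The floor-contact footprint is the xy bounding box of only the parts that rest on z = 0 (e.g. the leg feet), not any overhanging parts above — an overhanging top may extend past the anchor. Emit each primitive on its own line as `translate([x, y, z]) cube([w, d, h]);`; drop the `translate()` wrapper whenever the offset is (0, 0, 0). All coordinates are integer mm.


translate([254, 260, 0]) cube([75, 27, 662]);
translate([919, 260, 0]) cube([75, 27, 662]);
translate([329, 260, 0]) cube([590, 27, 75]);
translate([329, 260, 587]) cube([590, 27, 75]);


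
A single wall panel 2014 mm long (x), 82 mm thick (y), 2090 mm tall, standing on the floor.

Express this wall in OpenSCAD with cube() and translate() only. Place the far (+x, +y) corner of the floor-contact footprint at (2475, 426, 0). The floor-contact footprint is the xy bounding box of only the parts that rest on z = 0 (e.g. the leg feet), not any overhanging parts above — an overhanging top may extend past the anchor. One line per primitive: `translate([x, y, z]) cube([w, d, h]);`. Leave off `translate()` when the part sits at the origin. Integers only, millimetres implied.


translate([461, 344, 0]) cube([2014, 82, 2090]);


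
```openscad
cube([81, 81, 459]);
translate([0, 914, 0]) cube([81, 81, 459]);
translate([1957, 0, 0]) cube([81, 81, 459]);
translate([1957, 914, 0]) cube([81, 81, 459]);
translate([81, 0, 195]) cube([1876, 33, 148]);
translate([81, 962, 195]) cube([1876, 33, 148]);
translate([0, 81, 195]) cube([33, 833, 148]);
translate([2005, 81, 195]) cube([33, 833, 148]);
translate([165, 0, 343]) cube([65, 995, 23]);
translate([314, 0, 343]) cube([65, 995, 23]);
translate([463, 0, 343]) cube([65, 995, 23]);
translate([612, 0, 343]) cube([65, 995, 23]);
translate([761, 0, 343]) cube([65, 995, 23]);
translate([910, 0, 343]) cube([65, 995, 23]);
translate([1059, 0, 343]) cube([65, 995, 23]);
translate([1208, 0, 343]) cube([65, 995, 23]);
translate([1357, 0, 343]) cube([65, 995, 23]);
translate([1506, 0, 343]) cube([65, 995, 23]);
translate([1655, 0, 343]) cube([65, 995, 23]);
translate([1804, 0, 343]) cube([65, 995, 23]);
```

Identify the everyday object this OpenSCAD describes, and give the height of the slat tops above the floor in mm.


A bed frame. The slat-top height is 366 mm.

Four posts, four rails, and a row of slats — a bed frame. Slats sit on the rails at z = 195 + 148 = 343; with slat thickness 23, the top is 366 mm.


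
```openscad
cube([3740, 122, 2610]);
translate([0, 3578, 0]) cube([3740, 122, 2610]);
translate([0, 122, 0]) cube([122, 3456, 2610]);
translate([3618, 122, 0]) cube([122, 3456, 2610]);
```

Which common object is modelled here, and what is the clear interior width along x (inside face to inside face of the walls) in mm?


A house (or room) frame. The interior width is 3496 mm.

Four 2610 mm walls enclosing a rectangle with no floor or roof — a room or house frame. Outside width is 3740 mm and wall thickness is 122 mm, so the interior width is 3740 − 2 × 122 = 3496 mm.


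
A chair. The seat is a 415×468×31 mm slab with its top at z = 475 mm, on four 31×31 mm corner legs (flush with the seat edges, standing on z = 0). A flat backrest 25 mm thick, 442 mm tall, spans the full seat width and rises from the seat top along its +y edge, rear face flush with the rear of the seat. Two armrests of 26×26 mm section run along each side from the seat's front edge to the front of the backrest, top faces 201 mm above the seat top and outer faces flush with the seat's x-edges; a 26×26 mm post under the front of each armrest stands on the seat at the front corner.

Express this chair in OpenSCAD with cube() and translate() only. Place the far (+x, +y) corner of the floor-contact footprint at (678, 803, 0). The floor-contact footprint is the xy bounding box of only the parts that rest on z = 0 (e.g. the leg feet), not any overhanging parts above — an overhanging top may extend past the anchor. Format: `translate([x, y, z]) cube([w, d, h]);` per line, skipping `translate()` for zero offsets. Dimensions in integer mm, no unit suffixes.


translate([263, 335, 444]) cube([415, 468, 31]);
translate([263, 335, 0]) cube([31, 31, 444]);
translate([647, 335, 0]) cube([31, 31, 444]);
translate([263, 772, 0]) cube([31, 31, 444]);
translate([647, 772, 0]) cube([31, 31, 444]);
translate([263, 778, 475]) cube([415, 25, 442]);
translate([263, 335, 650]) cube([26, 443, 26]);
translate([652, 335, 650]) cube([26, 443, 26]);
translate([263, 335, 475]) cube([26, 26, 175]);
translate([652, 335, 475]) cube([26, 26, 175]);


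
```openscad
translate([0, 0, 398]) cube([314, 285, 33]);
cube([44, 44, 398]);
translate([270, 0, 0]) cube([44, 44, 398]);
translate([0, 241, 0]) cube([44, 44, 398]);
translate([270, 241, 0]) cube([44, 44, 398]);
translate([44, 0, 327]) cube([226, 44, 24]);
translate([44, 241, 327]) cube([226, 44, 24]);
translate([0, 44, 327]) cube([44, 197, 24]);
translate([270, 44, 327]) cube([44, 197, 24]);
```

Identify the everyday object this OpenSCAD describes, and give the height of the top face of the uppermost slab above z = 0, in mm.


A stool. The seat height is 431 mm.

A 314×285×33 slab at z = 398 on four corner posts — a stool. The seat top is 398 + 33 = 431 mm.


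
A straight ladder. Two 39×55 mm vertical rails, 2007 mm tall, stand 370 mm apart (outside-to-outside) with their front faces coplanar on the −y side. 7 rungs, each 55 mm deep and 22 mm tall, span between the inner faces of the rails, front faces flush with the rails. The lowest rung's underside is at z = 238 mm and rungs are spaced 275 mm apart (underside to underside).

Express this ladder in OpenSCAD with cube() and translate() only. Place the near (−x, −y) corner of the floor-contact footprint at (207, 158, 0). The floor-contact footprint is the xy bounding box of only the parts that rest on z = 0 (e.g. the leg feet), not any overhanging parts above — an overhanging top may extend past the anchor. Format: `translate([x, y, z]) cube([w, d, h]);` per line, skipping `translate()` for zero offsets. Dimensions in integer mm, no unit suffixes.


translate([207, 158, 0]) cube([39, 55, 2007]);
translate([538, 158, 0]) cube([39, 55, 2007]);
translate([246, 158, 238]) cube([292, 55, 22]);
translate([246, 158, 513]) cube([292, 55, 22]);
translate([246, 158, 788]) cube([292, 55, 22]);
translate([246, 158, 1063]) cube([292, 55, 22]);
translate([246, 158, 1338]) cube([292, 55, 22]);
translate([246, 158, 1613]) cube([292, 55, 22]);
translate([246, 158, 1888]) cube([292, 55, 22]);


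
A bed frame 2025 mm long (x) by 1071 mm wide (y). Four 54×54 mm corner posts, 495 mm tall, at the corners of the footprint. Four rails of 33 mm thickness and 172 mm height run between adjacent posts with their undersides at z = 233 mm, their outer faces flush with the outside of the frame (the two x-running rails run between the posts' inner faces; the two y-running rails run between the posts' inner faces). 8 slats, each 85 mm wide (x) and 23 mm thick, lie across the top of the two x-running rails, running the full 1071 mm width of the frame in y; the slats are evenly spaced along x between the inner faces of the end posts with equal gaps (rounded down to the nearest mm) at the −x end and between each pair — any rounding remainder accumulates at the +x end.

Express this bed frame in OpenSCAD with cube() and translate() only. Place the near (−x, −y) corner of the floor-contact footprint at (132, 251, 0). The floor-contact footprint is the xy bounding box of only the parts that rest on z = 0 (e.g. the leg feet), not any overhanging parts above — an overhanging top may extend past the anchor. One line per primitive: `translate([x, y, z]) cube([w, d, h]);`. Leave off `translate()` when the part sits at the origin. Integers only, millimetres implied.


// slat z = rail_z + rail_h = 233 + 172 = 405
// slat gap = ⌊(1917 − 8·85) / 9⌋ = 137
translate([132, 251, 0]) cube([54, 54, 495]);
translate([132, 1268, 0]) cube([54, 54, 495]);
translate([2103, 251, 0]) cube([54, 54, 495]);
translate([2103, 1268, 0]) cube([54, 54, 495]);
translate([186, 251, 233]) cube([1917, 33, 172]);
translate([186, 1289, 233]) cube([1917, 33, 172]);
translate([132, 305, 233]) cube([33, 963, 172]);
translate([2124, 305, 233]) cube([33, 963, 172]);
translate([323, 251, 405]) cube([85, 1071, 23]);
translate([545, 251, 405]) cube([85, 1071, 23]);
translate([767, 251, 405]) cube([85, 1071, 23]);
translate([989, 251, 405]) cube([85, 1071, 23]);
translate([1211, 251, 405]) cube([85, 1071, 23]);
translate([1433, 251, 405]) cube([85, 1071, 23]);
translate([1655, 251, 405]) cube([85, 1071, 23]);
translate([1877, 251, 405]) cube([85, 1071, 23]);


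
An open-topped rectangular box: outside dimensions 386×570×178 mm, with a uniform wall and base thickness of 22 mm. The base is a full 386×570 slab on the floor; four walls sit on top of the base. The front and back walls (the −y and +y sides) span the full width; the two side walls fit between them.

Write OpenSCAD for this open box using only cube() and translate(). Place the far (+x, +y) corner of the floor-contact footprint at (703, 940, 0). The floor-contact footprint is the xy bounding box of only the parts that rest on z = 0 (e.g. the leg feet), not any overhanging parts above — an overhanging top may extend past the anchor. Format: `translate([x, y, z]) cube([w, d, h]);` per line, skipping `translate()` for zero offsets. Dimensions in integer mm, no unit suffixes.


translate([317, 370, 0]) cube([386, 570, 22]);
translate([317, 370, 22]) cube([386, 22, 156]);
translate([317, 918, 22]) cube([386, 22, 156]);
translate([317, 392, 22]) cube([22, 526, 156]);
translate([681, 392, 22]) cube([22, 526, 156]);


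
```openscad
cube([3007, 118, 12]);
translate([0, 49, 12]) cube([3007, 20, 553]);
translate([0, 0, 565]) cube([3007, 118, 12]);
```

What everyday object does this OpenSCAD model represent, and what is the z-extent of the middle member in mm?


An I-beam. The web height is 553 mm.

Two wide flanges with a thin centred web — an I-beam. Overall 577 mm minus two 12 mm flanges gives a web of 577 − 2·12 = 553 mm.


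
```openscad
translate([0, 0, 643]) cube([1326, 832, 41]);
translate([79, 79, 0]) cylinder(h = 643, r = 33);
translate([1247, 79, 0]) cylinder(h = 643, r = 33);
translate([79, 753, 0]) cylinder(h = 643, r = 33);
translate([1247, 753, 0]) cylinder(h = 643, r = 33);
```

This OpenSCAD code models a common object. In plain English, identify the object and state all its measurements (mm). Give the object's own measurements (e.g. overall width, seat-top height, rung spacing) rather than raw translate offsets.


A rectangular dining table. The top is 1326×832×41 mm with its upper surface at z = 684 mm. It stands on four round legs of 66 mm diameter, each leg's bounding box inset 46 mm from the nearest pair of top edges, running from the floor to the underside of the top.


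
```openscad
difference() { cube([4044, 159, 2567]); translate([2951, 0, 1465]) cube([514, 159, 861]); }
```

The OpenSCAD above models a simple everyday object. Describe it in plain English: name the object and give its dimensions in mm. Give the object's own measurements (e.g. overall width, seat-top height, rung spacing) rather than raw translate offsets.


A wall 4044 mm long (x), 159 mm thick (y), 2567 mm tall, with a rectangular window opening cut through it. The opening is 514 mm wide and 861 mm tall; its sill is at z = 1465 mm and its near (−x) edge is 2951 mm from the wall's −x end. The opening passes through the full wall thickness.


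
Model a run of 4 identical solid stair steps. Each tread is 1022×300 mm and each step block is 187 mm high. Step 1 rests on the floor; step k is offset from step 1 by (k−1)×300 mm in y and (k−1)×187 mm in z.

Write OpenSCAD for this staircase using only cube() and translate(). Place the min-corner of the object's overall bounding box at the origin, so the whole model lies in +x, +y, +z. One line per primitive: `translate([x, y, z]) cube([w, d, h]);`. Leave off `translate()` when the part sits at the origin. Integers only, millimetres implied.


cube([1022, 300, 187]);
translate([0, 300, 187]) cube([1022, 300, 187]);
translate([0, 600, 374]) cube([1022, 300, 187]);
translate([0, 900, 561]) cube([1022, 300, 187]);


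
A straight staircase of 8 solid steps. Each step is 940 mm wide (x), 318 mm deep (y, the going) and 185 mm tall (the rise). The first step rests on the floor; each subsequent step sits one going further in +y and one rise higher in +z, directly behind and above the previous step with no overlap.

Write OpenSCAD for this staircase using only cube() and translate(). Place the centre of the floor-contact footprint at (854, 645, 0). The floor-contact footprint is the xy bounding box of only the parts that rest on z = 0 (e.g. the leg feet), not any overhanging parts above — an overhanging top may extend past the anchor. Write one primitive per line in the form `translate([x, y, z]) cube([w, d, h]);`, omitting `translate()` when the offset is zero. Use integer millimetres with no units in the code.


translate([384, 486, 0]) cube([940, 318, 185]);
translate([384, 804, 185]) cube([940, 318, 185]);
translate([384, 1122, 370]) cube([940, 318, 185]);
translate([384, 1440, 555]) cube([940, 318, 185]);
translate([384, 1758, 740]) cube([940, 318, 185]);
translate([384, 2076, 925]) cube([940, 318, 185]);
translate([384, 2394, 1110]) cube([940, 318, 185]);
translate([384, 2712, 1295]) cube([940, 318, 185]);


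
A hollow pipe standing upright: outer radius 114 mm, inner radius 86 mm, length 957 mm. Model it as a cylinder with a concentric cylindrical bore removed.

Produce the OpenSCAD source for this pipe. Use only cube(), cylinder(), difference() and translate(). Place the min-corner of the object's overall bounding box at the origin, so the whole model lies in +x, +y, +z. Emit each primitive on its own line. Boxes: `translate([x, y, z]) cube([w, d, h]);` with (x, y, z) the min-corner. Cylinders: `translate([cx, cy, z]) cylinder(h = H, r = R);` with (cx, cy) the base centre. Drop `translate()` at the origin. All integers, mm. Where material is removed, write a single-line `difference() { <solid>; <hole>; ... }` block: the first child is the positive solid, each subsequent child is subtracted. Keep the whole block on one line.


difference() { translate([114, 114, 0]) cylinder(h = 957, r = 114); translate([114, 114, 0]) cylinder(h = 957, r = 86); }


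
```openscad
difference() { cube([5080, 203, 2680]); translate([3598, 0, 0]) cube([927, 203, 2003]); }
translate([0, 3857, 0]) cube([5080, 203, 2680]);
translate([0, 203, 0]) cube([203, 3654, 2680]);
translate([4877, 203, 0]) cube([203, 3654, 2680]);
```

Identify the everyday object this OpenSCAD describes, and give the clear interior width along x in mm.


A single room. The interior width is 4674 mm.

Four walls enclosing a rectangle with a door in the front wall — a room. Outside width 5080 minus two 203 mm walls gives 4674 mm.


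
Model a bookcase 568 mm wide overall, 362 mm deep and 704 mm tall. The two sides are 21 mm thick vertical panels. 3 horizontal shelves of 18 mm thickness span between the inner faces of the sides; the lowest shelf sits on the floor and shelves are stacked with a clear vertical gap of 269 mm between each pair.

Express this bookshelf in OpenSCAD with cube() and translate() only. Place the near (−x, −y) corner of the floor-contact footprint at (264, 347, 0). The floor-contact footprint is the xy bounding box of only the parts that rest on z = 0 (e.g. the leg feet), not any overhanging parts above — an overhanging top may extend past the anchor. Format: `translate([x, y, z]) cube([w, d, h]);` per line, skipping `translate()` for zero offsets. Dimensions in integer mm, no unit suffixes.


translate([264, 347, 0]) cube([21, 362, 704]);
translate([811, 347, 0]) cube([21, 362, 704]);
translate([285, 347, 0]) cube([526, 362, 18]);
translate([285, 347, 287]) cube([526, 362, 18]);
translate([285, 347, 574]) cube([526, 362, 18]);
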